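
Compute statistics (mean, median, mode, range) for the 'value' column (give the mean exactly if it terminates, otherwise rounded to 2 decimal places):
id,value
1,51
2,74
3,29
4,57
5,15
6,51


Data: [51, 74, 29, 57, 15, 51]
Count: 6
Sum: 277
Mean: 277/6 ≈ 46.17 (rounded to 2 decimal places)
Sorted: [15, 29, 51, 51, 57, 74]
Median: 51.0
Mode: 51 (2 times)
Range: 74 - 15 = 59
Min: 15, Max: 74

mean≈46.17, median=51.0, mode=51, range=59


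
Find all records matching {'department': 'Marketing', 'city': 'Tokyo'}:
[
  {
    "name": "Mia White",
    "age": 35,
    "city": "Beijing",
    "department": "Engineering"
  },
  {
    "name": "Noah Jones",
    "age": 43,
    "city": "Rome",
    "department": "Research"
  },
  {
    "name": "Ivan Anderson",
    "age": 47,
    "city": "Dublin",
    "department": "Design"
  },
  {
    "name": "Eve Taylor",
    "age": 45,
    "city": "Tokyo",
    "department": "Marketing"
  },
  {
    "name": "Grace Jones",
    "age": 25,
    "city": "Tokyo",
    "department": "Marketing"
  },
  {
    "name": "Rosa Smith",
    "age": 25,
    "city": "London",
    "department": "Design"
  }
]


Search criteria: {'department': 'Marketing', 'city': 'Tokyo'}

Checking 6 records:
  Mia White: {department: Engineering, city: Beijing}
  Noah Jones: {department: Research, city: Rome}
  Ivan Anderson: {department: Design, city: Dublin}
  Eve Taylor: {department: Marketing, city: Tokyo} <-- MATCH
  Grace Jones: {department: Marketing, city: Tokyo} <-- MATCH
  Rosa Smith: {department: Design, city: London}

Matches: ["Eve Taylor", "Grace Jones"]

["Eve Taylor", "Grace Jones"]


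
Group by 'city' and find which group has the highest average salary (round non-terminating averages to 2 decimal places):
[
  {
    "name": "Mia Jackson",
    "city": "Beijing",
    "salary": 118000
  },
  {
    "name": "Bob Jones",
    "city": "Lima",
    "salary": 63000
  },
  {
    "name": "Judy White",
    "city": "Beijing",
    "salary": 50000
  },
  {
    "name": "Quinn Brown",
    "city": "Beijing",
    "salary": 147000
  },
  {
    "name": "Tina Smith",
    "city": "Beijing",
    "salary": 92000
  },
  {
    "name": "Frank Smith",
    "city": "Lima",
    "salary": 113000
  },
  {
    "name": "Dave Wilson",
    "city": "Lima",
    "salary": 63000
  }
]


Group by: city

Groups:
  Beijing: 4 people, avg salary = 407000/4 = $101750
  Lima: 3 people, avg salary = 239000/3 ≈ $79666.67

Highest average salary: Beijing ($101750)

Beijing ($101750)


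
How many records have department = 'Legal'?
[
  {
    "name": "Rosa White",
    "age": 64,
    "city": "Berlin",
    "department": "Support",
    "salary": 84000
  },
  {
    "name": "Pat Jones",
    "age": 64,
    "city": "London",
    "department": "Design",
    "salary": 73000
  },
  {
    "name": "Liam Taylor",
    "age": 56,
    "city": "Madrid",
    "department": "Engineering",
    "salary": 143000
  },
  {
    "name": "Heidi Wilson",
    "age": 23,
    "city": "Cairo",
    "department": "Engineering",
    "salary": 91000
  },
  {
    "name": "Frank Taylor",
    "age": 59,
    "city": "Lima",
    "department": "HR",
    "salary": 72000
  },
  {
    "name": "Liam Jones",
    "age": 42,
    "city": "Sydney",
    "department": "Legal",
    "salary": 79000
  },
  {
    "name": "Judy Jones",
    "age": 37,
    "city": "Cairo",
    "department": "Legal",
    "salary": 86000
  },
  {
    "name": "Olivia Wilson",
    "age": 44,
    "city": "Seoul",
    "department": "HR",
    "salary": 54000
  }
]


Data: 8 records
Condition: department = 'Legal'

Checking each record:
  Rosa White: Support
  Pat Jones: Design
  Liam Taylor: Engineering
  Heidi Wilson: Engineering
  Frank Taylor: HR
  Liam Jones: Legal MATCH
  Judy Jones: Legal MATCH
  Olivia Wilson: HR

Count: 2

2


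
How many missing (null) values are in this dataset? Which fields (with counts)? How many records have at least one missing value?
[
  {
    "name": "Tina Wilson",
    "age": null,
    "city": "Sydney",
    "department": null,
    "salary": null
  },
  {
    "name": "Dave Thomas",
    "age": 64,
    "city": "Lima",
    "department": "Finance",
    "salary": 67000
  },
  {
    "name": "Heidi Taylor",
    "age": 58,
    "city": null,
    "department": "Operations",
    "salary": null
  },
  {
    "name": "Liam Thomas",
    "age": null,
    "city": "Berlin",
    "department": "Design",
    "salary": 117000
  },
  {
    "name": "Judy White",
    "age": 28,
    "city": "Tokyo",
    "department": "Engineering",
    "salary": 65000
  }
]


Checking for missing (null) values in 5 records:

  Tina Wilson: age, department, salary
  Dave Thomas: complete
  Heidi Taylor: city, salary
  Liam Thomas: age
  Judy White: complete

Per field:
  name: 0 missing
  age: 2 missing
  city: 1 missing
  department: 1 missing
  salary: 2 missing

Total missing values: 6
Records with any missing: 3

6 missing values (age: 2, city: 1, department: 1, salary: 2); 3 incomplete records


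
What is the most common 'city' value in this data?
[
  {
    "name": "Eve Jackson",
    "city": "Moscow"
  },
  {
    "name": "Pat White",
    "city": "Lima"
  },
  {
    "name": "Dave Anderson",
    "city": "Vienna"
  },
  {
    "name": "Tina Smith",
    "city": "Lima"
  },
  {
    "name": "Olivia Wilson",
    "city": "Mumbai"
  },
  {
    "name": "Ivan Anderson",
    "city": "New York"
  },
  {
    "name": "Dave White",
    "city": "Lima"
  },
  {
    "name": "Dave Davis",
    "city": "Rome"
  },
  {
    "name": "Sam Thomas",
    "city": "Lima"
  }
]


Counting 'city' values across 9 records:

  Lima: 4 ####
  Moscow: 1 #
  Vienna: 1 #
  Mumbai: 1 #
  New York: 1 #
  Rome: 1 #

Most common: Lima (4 times)

Lima (4 times)


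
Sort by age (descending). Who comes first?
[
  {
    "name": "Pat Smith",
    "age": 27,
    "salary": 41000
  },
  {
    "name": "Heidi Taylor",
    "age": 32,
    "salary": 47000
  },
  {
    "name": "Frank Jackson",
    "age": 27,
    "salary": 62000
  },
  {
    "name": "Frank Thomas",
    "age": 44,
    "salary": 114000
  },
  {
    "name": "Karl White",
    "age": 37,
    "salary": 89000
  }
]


Sort by: age (descending)

Sorted order:
  1. Frank Thomas (age = 44)
  2. Karl White (age = 37)
  3. Heidi Taylor (age = 32)
  4. Pat Smith (age = 27)
  5. Frank Jackson (age = 27)

First: Frank Thomas

Frank Thomas


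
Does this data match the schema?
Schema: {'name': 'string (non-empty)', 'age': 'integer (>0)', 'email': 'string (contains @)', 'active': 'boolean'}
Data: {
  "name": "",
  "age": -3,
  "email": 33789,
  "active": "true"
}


Validating each field against schema:
  name: FAIL ("" is an empty string)
  age: FAIL (-3 is not > 0)
  email: FAIL (33789 is not a string)
  active: FAIL ("true" is not a boolean)

Result: INVALID (4 errors: name, age, email, active)

INVALID (4 errors: name, age, email, active)


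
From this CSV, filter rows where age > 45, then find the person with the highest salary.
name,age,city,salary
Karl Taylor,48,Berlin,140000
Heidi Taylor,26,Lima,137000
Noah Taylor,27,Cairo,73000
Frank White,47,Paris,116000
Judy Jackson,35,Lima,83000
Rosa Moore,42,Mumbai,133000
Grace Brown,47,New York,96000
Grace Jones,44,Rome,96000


Filter: age > 45
Sort by: salary (descending)

Filtered records (3):
  Karl Taylor, age 48, salary $140000
  Frank White, age 47, salary $116000
  Grace Brown, age 47, salary $96000

Highest salary: Karl Taylor ($140000)

Karl Taylor


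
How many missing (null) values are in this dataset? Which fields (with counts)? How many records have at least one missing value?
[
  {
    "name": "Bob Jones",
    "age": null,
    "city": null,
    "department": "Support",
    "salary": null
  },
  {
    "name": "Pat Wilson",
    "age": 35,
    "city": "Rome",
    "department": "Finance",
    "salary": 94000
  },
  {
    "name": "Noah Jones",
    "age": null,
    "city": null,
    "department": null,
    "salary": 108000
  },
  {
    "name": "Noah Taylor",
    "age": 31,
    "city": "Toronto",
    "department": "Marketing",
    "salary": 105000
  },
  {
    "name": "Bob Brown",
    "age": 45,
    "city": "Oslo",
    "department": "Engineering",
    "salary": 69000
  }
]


Checking for missing (null) values in 5 records:

  Bob Jones: age, city, salary
  Pat Wilson: complete
  Noah Jones: age, city, department
  Noah Taylor: complete
  Bob Brown: complete

Per field:
  name: 0 missing
  age: 2 missing
  city: 2 missing
  department: 1 missing
  salary: 1 missing

Total missing values: 6
Records with any missing: 2

6 missing values (age: 2, city: 2, department: 1, salary: 1); 2 incomplete records


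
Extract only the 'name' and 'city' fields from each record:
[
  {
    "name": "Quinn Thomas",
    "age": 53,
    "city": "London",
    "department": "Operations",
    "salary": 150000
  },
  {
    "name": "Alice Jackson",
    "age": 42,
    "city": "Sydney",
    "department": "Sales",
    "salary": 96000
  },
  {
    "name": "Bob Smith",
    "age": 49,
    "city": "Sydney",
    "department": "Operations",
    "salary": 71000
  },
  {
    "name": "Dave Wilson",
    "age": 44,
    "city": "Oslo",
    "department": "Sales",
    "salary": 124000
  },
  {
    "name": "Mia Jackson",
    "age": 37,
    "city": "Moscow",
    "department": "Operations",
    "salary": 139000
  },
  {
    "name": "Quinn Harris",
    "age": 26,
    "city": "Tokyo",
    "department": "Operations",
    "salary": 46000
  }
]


Original: 6 records with fields: name, age, city, department, salary
Keep: ['name', 'city']
Drop: ['age', 'department', 'salary']
Result: 6 records, 2 fields each

[
  {
    "name": "Quinn Thomas",
    "city": "London"
  },
  {
    "name": "Alice Jackson",
    "city": "Sydney"
  },
  {
    "name": "Bob Smith",
    "city": "Sydney"
  },
  {
    "name": "Dave Wilson",
    "city": "Oslo"
  },
  {
    "name": "Mia Jackson",
    "city": "Moscow"
  },
  {
    "name": "Quinn Harris",
    "city": "Tokyo"
  }
]


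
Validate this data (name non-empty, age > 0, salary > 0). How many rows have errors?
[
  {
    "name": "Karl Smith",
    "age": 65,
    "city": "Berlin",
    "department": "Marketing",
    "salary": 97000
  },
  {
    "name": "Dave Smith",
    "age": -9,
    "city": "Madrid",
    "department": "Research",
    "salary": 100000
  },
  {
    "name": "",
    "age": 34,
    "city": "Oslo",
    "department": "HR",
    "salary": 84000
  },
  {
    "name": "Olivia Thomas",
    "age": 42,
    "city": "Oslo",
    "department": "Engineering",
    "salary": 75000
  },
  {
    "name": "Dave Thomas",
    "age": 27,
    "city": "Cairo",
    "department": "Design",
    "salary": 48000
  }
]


Validating 5 records:
Rules: name non-empty, age > 0, salary > 0

  Row 1 (Karl Smith): OK
  Row 2 (Dave Smith): negative age: -9
  Row 3 (???): empty name
  Row 4 (Olivia Thomas): OK
  Row 5 (Dave Thomas): OK

Total errors: 2

2 errors


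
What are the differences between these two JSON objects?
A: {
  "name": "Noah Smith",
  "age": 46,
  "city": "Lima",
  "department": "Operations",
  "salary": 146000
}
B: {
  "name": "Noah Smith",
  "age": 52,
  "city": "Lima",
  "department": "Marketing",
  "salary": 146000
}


Comparing each field (in key order):
  name: same
  age: DIFFERENT
  city: same
  department: DIFFERENT
  salary: same
Differences:
  age: 46 -> 52
  department: Operations -> Marketing

2 field(s) changed

2 changes: age, department


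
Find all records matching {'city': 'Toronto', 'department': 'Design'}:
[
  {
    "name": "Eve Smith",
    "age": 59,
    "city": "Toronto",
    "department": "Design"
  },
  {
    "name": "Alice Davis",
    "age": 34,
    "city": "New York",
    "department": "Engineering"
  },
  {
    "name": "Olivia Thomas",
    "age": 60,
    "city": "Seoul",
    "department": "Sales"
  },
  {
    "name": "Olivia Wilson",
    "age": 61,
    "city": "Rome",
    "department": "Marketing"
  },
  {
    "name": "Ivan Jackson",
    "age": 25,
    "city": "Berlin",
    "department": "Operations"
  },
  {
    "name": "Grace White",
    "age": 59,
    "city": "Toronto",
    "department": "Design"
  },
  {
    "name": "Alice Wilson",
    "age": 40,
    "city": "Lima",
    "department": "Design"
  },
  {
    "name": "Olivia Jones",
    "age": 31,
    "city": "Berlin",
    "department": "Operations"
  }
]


Search criteria: {'city': 'Toronto', 'department': 'Design'}

Checking 8 records:
  Eve Smith: {city: Toronto, department: Design} <-- MATCH
  Alice Davis: {city: New York, department: Engineering}
  Olivia Thomas: {city: Seoul, department: Sales}
  Olivia Wilson: {city: Rome, department: Marketing}
  Ivan Jackson: {city: Berlin, department: Operations}
  Grace White: {city: Toronto, department: Design} <-- MATCH
  Alice Wilson: {city: Lima, department: Design}
  Olivia Jones: {city: Berlin, department: Operations}

Matches: ["Eve Smith", "Grace White"]

["Eve Smith", "Grace White"]


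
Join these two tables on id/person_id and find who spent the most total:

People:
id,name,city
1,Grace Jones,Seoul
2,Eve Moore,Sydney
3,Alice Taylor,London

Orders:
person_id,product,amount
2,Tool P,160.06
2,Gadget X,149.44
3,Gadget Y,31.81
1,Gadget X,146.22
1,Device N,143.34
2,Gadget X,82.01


Join on: people.id = orders.person_id

Joined rows:
  Eve Moore (Sydney) bought Tool P for $160.06
  Eve Moore (Sydney) bought Gadget X for $149.44
  Alice Taylor (London) bought Gadget Y for $31.81
  Grace Jones (Seoul) bought Gadget X for $146.22
  Grace Jones (Seoul) bought Device N for $143.34
  Eve Moore (Sydney) bought Gadget X for $82.01

Total per person:
  Eve Moore: $391.51
  Grace Jones: $289.56
  Alice Taylor: $31.81

Top spender: Eve Moore ($391.51)

Eve Moore ($391.51)


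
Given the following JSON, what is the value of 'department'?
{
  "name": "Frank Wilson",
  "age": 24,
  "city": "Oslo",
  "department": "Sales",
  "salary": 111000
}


Looking up field 'department'
Value: Sales

Sales


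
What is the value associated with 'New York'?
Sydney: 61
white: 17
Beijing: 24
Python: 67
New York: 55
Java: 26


Looking up key 'New York'
Value: 55

55


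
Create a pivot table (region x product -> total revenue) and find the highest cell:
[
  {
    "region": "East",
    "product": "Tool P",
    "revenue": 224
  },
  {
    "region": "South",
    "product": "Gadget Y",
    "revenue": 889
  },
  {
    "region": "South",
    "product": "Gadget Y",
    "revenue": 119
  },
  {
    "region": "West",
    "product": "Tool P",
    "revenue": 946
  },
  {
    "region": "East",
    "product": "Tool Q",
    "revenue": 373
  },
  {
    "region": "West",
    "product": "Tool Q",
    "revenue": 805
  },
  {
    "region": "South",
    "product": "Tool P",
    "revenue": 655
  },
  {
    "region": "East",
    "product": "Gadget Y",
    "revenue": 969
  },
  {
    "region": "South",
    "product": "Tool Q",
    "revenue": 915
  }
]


Pivot: region (rows) x product (columns) -> total revenue

     Gadget Y      Tool P        Tool Q      
East           969           224           373  
South         1008           655           915  
West             0           946           805  

Highest: South / Gadget Y = $1008

South / Gadget Y = $1008


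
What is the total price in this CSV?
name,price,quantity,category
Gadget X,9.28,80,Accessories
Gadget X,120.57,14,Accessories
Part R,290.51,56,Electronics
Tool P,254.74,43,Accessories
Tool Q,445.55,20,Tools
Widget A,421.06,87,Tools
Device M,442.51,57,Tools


Computing total price:
Values: [9.28, 120.57, 290.51, 254.74, 445.55, 421.06, 442.51]
Sum = 1984.22

1984.22


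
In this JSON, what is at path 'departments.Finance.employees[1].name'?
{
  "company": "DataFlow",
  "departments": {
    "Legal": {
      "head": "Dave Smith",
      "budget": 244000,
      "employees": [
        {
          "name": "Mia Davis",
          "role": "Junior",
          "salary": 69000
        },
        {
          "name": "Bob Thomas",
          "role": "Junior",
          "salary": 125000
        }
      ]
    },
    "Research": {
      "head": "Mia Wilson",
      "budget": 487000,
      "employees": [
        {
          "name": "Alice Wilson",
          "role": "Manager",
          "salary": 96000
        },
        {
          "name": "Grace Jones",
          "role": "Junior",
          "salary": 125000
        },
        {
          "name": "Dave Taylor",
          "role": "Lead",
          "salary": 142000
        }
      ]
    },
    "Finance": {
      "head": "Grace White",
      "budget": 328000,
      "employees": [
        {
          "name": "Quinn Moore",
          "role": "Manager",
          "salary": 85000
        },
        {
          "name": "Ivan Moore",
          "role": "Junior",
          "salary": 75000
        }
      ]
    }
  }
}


Path: departments.Finance.employees[1].name

Navigate:
  -> departments
  -> Finance
  -> employees[1].name = 'Ivan Moore'

Ivan Moore


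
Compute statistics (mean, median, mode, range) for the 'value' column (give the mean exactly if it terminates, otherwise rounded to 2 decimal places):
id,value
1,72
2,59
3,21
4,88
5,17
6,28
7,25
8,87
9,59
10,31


Data: [72, 59, 21, 88, 17, 28, 25, 87, 59, 31]
Count: 10
Sum: 487
Mean: 487/10 = 48.7
Sorted: [17, 21, 25, 28, 31, 59, 59, 72, 87, 88]
Median: 45.0
Mode: 59 (2 times)
Range: 88 - 17 = 71
Min: 17, Max: 88

mean=48.7, median=45.0, mode=59, range=71


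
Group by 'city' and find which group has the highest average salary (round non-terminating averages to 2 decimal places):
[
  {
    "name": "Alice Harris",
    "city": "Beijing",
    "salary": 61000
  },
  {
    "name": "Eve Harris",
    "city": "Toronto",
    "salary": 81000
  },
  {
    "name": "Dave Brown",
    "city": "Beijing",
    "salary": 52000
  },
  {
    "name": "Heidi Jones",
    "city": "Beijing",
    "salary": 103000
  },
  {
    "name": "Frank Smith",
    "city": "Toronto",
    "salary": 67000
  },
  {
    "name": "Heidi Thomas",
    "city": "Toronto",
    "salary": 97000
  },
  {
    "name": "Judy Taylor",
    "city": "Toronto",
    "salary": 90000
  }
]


Group by: city

Groups:
  Beijing: 3 people, avg salary = 216000/3 = $72000
  Toronto: 4 people, avg salary = 335000/4 = $83750

Highest average salary: Toronto ($83750)

Toronto ($83750)


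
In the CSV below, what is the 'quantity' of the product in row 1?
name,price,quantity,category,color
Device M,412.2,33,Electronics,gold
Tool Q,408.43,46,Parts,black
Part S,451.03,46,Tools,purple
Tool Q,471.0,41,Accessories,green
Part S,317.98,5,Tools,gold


Query: Row 1 ('Device M'), column 'quantity'
Value: 33

33


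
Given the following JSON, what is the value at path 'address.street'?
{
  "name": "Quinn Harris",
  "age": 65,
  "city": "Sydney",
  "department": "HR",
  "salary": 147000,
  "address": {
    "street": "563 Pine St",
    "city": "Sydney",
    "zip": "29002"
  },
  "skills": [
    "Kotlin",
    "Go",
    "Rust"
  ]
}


Query: address.street
Path: address -> street
Value: 563 Pine St

563 Pine St


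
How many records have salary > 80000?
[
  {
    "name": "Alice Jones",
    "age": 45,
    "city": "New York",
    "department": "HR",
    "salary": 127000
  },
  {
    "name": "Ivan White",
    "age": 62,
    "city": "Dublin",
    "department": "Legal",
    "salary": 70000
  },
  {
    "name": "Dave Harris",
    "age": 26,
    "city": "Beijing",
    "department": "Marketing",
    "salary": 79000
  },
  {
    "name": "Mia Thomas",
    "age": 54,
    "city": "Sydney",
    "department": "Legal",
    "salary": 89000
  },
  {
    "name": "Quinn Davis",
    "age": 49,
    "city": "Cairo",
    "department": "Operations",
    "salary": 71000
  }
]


Data: 5 records
Condition: salary > 80000

Checking each record:
  Alice Jones: 127000 MATCH
  Ivan White: 70000
  Dave Harris: 79000
  Mia Thomas: 89000 MATCH
  Quinn Davis: 71000

Count: 2

2


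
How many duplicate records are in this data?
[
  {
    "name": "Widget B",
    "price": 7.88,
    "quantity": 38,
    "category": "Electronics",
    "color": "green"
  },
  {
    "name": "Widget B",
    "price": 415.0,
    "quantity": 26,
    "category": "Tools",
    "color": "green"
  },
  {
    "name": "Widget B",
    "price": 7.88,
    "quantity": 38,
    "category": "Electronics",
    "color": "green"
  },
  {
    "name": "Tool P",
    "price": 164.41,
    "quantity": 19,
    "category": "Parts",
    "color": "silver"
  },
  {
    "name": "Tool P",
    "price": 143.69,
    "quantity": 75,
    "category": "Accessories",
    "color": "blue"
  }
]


Checking 5 records for duplicates:

  Row 1: Widget B ($7.88, qty 38)
  Row 2: Widget B ($415.0, qty 26)
  Row 3: Widget B ($7.88, qty 38) <-- DUPLICATE
  Row 4: Tool P ($164.41, qty 19)
  Row 5: Tool P ($143.69, qty 75)

Duplicates found: 1
Unique records: 4

1 duplicates, 4 unique


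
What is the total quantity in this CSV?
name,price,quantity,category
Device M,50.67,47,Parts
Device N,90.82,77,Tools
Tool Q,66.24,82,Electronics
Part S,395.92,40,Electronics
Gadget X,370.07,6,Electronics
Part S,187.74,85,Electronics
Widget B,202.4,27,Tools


Computing total quantity:
Values: [47, 77, 82, 40, 6, 85, 27]
Sum = 364

364


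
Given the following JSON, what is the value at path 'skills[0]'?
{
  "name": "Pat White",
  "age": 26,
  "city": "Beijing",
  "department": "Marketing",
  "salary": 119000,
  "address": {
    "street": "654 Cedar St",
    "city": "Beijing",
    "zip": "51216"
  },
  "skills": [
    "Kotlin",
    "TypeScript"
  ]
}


Query: skills[0]
Path: skills -> first element
Value: Kotlin

Kotlin


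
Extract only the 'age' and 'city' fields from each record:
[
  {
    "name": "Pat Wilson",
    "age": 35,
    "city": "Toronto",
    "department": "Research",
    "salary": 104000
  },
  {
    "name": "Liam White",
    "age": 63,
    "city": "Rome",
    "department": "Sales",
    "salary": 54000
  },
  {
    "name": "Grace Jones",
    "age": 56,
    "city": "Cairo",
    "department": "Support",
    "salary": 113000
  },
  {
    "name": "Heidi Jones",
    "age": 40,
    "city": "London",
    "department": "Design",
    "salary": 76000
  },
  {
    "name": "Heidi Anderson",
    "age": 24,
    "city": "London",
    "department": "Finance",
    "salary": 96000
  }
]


Original: 5 records with fields: name, age, city, department, salary
Keep: ['age', 'city']
Drop: ['name', 'department', 'salary']
Result: 5 records, 2 fields each

[
  {
    "age": 35,
    "city": "Toronto"
  },
  {
    "age": 63,
    "city": "Rome"
  },
  {
    "age": 56,
    "city": "Cairo"
  },
  {
    "age": 40,
    "city": "London"
  },
  {
    "age": 24,
    "city": "London"
  }
]


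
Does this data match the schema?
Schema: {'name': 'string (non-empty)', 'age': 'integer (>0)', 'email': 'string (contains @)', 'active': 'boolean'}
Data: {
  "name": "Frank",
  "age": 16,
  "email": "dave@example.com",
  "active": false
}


Validating each field against schema:
  name: OK (non-empty string)
  age: OK (positive integer)
  email: OK (string with @)
  active: OK (boolean)

Result: VALID

VALID


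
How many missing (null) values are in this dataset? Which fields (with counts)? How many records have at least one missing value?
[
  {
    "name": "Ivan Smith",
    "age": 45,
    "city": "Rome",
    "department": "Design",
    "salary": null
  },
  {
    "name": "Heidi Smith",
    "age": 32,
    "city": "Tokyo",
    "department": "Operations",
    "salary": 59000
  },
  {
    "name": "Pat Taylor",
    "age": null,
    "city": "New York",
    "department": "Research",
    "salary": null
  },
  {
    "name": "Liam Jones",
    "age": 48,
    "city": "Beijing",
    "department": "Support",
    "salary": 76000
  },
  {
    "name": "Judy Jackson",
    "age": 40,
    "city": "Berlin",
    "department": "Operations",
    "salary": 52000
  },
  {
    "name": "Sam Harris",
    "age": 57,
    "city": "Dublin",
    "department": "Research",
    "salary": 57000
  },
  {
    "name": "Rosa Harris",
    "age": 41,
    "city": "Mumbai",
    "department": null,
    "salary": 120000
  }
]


Checking for missing (null) values in 7 records:

  Ivan Smith: salary
  Heidi Smith: complete
  Pat Taylor: age, salary
  Liam Jones: complete
  Judy Jackson: complete
  Sam Harris: complete
  Rosa Harris: department

Per field:
  name: 0 missing
  age: 1 missing
  city: 0 missing
  department: 1 missing
  salary: 2 missing

Total missing values: 4
Records with any missing: 3

4 missing values (age: 1, department: 1, salary: 2); 3 incomplete records


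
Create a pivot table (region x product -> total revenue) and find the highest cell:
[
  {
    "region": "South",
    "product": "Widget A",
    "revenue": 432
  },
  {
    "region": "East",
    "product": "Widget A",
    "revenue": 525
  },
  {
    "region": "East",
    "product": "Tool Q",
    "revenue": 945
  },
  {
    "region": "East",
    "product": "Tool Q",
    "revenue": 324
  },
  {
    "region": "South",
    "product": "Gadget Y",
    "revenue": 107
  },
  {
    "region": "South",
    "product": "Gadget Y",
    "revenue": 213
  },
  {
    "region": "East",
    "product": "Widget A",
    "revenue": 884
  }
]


Pivot: region (rows) x product (columns) -> total revenue

     Gadget Y      Tool Q        Widget A    
East             0          1269          1409  
South          320             0           432  

Highest: East / Widget A = $1409

East / Widget A = $1409


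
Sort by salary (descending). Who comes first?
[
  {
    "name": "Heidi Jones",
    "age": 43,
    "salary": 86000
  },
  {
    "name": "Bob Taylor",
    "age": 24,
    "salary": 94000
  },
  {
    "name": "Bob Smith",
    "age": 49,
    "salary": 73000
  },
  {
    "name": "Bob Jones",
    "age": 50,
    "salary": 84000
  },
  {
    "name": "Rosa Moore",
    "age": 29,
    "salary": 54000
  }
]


Sort by: salary (descending)

Sorted order:
  1. Bob Taylor (salary = 94000)
  2. Heidi Jones (salary = 86000)
  3. Bob Jones (salary = 84000)
  4. Bob Smith (salary = 73000)
  5. Rosa Moore (salary = 54000)

First: Bob Taylor

Bob Taylor


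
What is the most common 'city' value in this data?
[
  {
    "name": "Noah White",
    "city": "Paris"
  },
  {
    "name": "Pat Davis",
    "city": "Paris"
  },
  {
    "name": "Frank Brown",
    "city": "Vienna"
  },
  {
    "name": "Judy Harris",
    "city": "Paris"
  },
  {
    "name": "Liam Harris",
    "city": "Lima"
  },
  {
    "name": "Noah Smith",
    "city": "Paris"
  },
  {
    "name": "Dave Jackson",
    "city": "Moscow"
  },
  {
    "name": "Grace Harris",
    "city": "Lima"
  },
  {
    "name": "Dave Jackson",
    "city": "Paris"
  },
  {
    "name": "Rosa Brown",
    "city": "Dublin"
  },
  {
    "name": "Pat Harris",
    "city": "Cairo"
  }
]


Counting 'city' values across 11 records:

  Paris: 5 #####
  Lima: 2 ##
  Vienna: 1 #
  Moscow: 1 #
  Dublin: 1 #
  Cairo: 1 #

Most common: Paris (5 times)

Paris (5 times)


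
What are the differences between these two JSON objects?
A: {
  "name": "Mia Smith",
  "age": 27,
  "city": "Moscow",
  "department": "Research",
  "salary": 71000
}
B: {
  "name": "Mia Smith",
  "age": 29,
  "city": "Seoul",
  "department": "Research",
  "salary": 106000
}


Comparing each field (in key order):
  name: same
  age: DIFFERENT
  city: DIFFERENT
  department: same
  salary: DIFFERENT
Differences:
  age: 27 -> 29
  city: Moscow -> Seoul
  salary: 71000 -> 106000

3 field(s) changed

3 changes: age, city, salary


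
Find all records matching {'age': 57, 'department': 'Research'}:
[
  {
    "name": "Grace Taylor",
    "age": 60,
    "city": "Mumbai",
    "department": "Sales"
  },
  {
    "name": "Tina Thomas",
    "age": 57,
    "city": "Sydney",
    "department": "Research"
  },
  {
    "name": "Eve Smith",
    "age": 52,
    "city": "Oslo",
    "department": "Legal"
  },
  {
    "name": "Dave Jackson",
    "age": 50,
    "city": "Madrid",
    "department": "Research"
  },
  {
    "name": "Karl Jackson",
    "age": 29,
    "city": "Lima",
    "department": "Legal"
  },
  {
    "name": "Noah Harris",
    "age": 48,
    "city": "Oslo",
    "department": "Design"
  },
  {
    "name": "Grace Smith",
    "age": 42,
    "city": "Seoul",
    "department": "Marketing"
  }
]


Search criteria: {'age': 57, 'department': 'Research'}

Checking 7 records:
  Grace Taylor: {age: 60, department: Sales}
  Tina Thomas: {age: 57, department: Research} <-- MATCH
  Eve Smith: {age: 52, department: Legal}
  Dave Jackson: {age: 50, department: Research}
  Karl Jackson: {age: 29, department: Legal}
  Noah Harris: {age: 48, department: Design}
  Grace Smith: {age: 42, department: Marketing}

Matches: ["Tina Thomas"]

["Tina Thomas"]


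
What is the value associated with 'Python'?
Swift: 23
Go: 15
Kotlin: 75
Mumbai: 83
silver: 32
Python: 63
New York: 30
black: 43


Looking up key 'Python'
Value: 63

63


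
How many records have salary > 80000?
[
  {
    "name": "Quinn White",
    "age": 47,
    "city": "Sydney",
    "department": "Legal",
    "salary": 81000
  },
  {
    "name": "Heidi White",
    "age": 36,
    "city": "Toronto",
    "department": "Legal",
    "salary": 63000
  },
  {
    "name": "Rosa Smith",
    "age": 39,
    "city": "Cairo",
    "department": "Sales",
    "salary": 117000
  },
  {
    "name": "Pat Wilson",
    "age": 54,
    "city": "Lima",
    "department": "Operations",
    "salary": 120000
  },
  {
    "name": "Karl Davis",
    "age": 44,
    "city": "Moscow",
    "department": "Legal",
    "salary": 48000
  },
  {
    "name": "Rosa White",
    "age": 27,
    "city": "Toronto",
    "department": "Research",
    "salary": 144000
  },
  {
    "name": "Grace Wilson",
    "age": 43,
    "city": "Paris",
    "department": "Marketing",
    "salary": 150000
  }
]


Data: 7 records
Condition: salary > 80000

Checking each record:
  Quinn White: 81000 MATCH
  Heidi White: 63000
  Rosa Smith: 117000 MATCH
  Pat Wilson: 120000 MATCH
  Karl Davis: 48000
  Rosa White: 144000 MATCH
  Grace Wilson: 150000 MATCH

Count: 5

5


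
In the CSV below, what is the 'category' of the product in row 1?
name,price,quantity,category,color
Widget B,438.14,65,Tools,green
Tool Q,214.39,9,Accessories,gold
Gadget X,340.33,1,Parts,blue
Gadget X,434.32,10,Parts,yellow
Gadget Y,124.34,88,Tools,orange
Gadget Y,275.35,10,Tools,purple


Query: Row 1 ('Widget B'), column 'category'
Value: Tools

Tools


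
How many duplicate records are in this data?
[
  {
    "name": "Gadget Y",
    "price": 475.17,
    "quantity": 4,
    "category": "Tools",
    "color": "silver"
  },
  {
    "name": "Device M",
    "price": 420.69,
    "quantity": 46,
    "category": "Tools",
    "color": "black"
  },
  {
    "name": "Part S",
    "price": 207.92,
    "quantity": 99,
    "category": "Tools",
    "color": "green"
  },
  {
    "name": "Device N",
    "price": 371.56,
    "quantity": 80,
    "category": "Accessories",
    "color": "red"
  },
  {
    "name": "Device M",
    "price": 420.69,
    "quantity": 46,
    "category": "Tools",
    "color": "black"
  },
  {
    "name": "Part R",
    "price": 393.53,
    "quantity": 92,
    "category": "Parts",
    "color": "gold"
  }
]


Checking 6 records for duplicates:

  Row 1: Gadget Y ($475.17, qty 4)
  Row 2: Device M ($420.69, qty 46)
  Row 3: Part S ($207.92, qty 99)
  Row 4: Device N ($371.56, qty 80)
  Row 5: Device M ($420.69, qty 46) <-- DUPLICATE
  Row 6: Part R ($393.53, qty 92)

Duplicates found: 1
Unique records: 5

1 duplicates, 5 unique


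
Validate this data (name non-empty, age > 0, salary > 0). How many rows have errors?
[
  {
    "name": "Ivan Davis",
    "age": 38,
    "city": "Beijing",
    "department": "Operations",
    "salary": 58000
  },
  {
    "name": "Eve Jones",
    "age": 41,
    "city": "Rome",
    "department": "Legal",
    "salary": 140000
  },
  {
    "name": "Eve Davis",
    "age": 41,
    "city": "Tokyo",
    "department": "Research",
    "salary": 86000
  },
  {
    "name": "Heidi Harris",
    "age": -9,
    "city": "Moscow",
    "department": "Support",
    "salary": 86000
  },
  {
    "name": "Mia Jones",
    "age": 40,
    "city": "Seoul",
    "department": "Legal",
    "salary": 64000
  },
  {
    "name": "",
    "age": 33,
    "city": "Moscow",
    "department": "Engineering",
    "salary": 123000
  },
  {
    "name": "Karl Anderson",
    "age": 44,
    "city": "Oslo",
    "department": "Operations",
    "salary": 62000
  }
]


Validating 7 records:
Rules: name non-empty, age > 0, salary > 0

  Row 1 (Ivan Davis): OK
  Row 2 (Eve Jones): OK
  Row 3 (Eve Davis): OK
  Row 4 (Heidi Harris): negative age: -9
  Row 5 (Mia Jones): OK
  Row 6 (???): empty name
  Row 7 (Karl Anderson): OK

Total errors: 2

2 errors


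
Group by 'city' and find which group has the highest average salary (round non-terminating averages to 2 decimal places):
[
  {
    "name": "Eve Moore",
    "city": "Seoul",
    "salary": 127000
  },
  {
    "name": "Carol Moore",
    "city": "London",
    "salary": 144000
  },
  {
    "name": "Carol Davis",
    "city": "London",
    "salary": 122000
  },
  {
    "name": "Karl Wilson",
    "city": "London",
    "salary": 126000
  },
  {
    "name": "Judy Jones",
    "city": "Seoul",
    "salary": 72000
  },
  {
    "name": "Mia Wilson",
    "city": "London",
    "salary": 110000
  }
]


Group by: city

Groups:
  London: 4 people, avg salary = 502000/4 = $125500
  Seoul: 2 people, avg salary = 199000/2 = $99500

Highest average salary: London ($125500)

London ($125500)


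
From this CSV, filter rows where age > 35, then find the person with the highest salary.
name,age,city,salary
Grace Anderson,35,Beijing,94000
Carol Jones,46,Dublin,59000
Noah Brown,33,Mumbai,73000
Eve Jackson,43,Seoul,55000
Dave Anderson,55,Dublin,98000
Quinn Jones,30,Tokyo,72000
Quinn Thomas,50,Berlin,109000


Filter: age > 35
Sort by: salary (descending)

Filtered records (4):
  Quinn Thomas, age 50, salary $109000
  Dave Anderson, age 55, salary $98000
  Carol Jones, age 46, salary $59000
  Eve Jackson, age 43, salary $55000

Highest salary: Quinn Thomas ($109000)

Quinn Thomas


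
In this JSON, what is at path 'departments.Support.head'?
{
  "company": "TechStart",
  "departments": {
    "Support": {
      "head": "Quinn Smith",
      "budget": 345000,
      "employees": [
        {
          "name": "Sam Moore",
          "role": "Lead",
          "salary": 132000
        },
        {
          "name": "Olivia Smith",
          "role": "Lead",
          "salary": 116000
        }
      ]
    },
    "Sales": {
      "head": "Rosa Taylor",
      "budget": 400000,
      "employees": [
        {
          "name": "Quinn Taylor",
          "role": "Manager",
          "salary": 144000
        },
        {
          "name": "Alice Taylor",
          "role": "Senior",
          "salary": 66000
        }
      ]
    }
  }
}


Path: departments.Support.head

Navigate:
  -> departments
  -> Support
  -> head = 'Quinn Smith'

Quinn Smith


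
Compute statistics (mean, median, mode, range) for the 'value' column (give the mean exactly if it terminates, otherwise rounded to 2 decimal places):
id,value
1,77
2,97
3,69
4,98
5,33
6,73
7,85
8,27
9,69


Data: [77, 97, 69, 98, 33, 73, 85, 27, 69]
Count: 9
Sum: 628
Mean: 628/9 ≈ 69.78 (rounded to 2 decimal places)
Sorted: [27, 33, 69, 69, 73, 77, 85, 97, 98]
Median: 73.0
Mode: 69 (2 times)
Range: 98 - 27 = 71
Min: 27, Max: 98

mean≈69.78, median=73.0, mode=69, range=71


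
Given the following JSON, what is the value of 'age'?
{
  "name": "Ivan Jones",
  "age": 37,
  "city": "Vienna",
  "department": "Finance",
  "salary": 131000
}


Looking up field 'age'
Value: 37

37


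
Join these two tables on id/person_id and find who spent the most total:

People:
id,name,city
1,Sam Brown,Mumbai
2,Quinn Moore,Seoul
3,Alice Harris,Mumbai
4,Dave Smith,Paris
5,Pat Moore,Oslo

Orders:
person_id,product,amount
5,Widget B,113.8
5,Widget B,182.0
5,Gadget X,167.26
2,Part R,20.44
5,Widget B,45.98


Join on: people.id = orders.person_id

Joined rows:
  Pat Moore (Oslo) bought Widget B for $113.8
  Pat Moore (Oslo) bought Widget B for $182.0
  Pat Moore (Oslo) bought Gadget X for $167.26
  Quinn Moore (Seoul) bought Part R for $20.44
  Pat Moore (Oslo) bought Widget B for $45.98

Total per person:
  Pat Moore: $509.04
  Quinn Moore: $20.44

Top spender: Pat Moore ($509.04)

Pat Moore ($509.04)


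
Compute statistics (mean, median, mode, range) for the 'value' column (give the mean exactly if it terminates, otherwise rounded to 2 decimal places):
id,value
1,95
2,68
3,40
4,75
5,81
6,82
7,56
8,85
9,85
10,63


Data: [95, 68, 40, 75, 81, 82, 56, 85, 85, 63]
Count: 10
Sum: 730
Mean: 730/10 = 73
Sorted: [40, 56, 63, 68, 75, 81, 82, 85, 85, 95]
Median: 78.0
Mode: 85 (2 times)
Range: 95 - 40 = 55
Min: 40, Max: 95

mean=73, median=78.0, mode=85, range=55


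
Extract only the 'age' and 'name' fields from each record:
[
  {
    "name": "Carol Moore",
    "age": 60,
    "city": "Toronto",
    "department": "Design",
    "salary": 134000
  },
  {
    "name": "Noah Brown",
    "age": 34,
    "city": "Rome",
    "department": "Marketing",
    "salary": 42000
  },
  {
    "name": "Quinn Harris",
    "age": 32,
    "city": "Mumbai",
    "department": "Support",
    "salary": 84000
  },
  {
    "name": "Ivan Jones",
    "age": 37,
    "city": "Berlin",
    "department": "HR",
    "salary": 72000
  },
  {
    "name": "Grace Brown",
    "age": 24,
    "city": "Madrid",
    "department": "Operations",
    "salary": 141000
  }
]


Original: 5 records with fields: name, age, city, department, salary
Keep: ['age', 'name']
Drop: ['city', 'department', 'salary']
Result: 5 records, 2 fields each

[
  {
    "age": 60,
    "name": "Carol Moore"
  },
  {
    "age": 34,
    "name": "Noah Brown"
  },
  {
    "age": 32,
    "name": "Quinn Harris"
  },
  {
    "age": 37,
    "name": "Ivan Jones"
  },
  {
    "age": 24,
    "name": "Grace Brown"
  }
]


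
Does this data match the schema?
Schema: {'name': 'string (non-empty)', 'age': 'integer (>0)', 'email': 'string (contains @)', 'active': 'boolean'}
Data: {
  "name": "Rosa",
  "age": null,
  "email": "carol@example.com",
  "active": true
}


Validating each field against schema:
  name: OK (non-empty string)
  age: FAIL (null is not an integer)
  email: OK (string with @)
  active: OK (boolean)

Result: INVALID (1 error: age)

INVALID (1 error: age)


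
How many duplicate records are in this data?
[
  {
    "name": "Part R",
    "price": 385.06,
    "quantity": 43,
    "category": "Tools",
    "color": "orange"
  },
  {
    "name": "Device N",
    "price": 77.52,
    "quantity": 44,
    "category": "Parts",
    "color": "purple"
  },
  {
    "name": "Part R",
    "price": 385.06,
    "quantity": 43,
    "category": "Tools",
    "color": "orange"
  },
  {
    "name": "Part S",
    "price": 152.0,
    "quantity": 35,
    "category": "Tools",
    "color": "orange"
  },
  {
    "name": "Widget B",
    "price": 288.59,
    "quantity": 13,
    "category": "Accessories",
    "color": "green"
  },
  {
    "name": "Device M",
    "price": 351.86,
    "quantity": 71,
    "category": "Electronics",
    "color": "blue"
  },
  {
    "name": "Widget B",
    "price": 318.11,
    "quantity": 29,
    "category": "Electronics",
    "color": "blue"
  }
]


Checking 7 records for duplicates:

  Row 1: Part R ($385.06, qty 43)
  Row 2: Device N ($77.52, qty 44)
  Row 3: Part R ($385.06, qty 43) <-- DUPLICATE
  Row 4: Part S ($152.0, qty 35)
  Row 5: Widget B ($288.59, qty 13)
  Row 6: Device M ($351.86, qty 71)
  Row 7: Widget B ($318.11, qty 29)

Duplicates found: 1
Unique records: 6

1 duplicates, 6 unique


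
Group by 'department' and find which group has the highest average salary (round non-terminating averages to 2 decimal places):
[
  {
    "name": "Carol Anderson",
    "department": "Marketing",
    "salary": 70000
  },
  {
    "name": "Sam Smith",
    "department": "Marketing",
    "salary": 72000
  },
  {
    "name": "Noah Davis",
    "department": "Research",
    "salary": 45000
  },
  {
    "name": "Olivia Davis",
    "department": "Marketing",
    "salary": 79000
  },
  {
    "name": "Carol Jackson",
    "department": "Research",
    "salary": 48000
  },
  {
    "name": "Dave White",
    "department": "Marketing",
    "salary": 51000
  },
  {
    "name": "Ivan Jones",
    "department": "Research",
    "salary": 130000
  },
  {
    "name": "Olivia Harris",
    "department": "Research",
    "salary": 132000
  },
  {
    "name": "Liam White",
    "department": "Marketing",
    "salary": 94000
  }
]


Group by: department

Groups:
  Marketing: 5 people, avg salary = 366000/5 = $73200
  Research: 4 people, avg salary = 355000/4 = $88750

Highest average salary: Research ($88750)

Research ($88750)
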